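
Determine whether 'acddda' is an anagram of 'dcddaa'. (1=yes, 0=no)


Sort characters of 'acddda': 'aacddd'
Sort characters of 'dcddaa': 'aacddd'
Sorted forms match -> they ARE anagrams
Result: 1

1


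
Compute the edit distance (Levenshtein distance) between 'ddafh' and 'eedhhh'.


Building DP table for s1='ddafh' (len 5) and s2='eedhhh' (len 6):
       e  e  d  h  h  h
    0  1  2  3  4  5  6
  d 1  1  2  2  3  4  5
  d 2  2  2  2  3  4  5
  a 3  3  3  3  3  4  5
  f 4  4  4  4  4  4  5
  h 5  5  5  5  4  4  4
Edit distance = dp[5][6] = 4

4


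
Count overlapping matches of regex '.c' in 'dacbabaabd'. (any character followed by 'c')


Pattern: .c means any character followed by 'c'.
Scanning 'dacbabaabd' position-by-position:
  Pos 0: window 'da' -> no
  Pos 1: window 'ac' -> MATCH
  Pos 2: window 'cb' -> no
  Pos 3: window 'ba' -> no
  Pos 4: window 'ab' -> no
  Pos 5: window 'ba' -> no
  Pos 6: window 'aa' -> no
  Pos 7: window 'ab' -> no
  Pos 8: window 'bd' -> no
  Pos 9: window 'd' -> no
Total matches: 1

1


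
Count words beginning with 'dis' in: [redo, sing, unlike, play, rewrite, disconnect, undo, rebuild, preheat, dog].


Checking each word for prefix 'dis':
  'redo' -> no (count: 0)
  'sing' -> no (count: 0)
  'unlike' -> no (count: 0)
  'play' -> no (count: 0)
  'rewrite' -> no (count: 0)
  'disconnect' -> YES, starts with 'dis' (count: 1)
  'undo' -> no (count: 1)
  'rebuild' -> no (count: 1)
  'preheat' -> no (count: 1)
  'dog' -> no (count: 1)
Total with prefix 'dis': 1

1


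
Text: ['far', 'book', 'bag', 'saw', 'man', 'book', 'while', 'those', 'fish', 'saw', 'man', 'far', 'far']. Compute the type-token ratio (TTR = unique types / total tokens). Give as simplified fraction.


Tokens: 13
Unique types: ('bag', 'book', 'far', 'fish', 'man', 'saw', 'those', 'while') = 8
TTR = 8/13
Already in lowest terms.

8/13


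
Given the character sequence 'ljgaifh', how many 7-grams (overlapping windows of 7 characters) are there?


String 'ljgaifh' has length L = 7.
Number of overlapping n-grams = L - n + 1
Substituting: 7 - 7 + 1 = 1

1


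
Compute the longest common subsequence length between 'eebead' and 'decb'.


DP table for LCS of 'eebead' and 'decb':
       d  e  c  b
    0  0  0  0  0
  e 0  0  1  1  1
  e 0  0  1  1  1
  b 0  0  1  1  2
  e 0  0  1  1  2
  a 0  0  1  1  2
  d 0  1  1  1  2
LCS: 'eb'
LCS length = 2

2


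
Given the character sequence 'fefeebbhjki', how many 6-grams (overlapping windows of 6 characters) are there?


String 'fefeebbhjki' has length L = 11.
Number of overlapping n-grams = L - n + 1
Substituting: 11 - 6 + 1 = 6

6


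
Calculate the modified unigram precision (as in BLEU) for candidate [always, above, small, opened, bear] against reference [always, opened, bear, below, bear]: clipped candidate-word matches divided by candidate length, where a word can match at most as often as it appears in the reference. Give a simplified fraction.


Reference word counts: {'always': 1, 'bear': 2, 'below': 1, 'opened': 1}
Checking each candidate word (with clipping):
  'always' -> in reference (ref count 1, used 1/1) -> match (matches: 1)
  'above' -> not in reference -> no match (matches: 1)
  'small' -> not in reference -> no match (matches: 1)
  'opened' -> in reference (ref count 1, used 1/1) -> match (matches: 2)
  'bear' -> in reference (ref count 2, used 1/2) -> match (matches: 3)
Clipped matches: 3, Candidate length: 5
Precision = 3/5

3/5


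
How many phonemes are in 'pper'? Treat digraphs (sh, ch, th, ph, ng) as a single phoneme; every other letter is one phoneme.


Parsing 'pper' greedily, digraphs first:
  'p' -> consonant phoneme (phonemes so far: 1)
  'p' -> consonant phoneme (phonemes so far: 2)
  'e' -> vowel phoneme (phonemes so far: 3)
  'r' -> consonant phoneme (phonemes so far: 4)
Total phonemes: 4

4


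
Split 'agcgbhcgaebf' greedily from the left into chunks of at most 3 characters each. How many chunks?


'agcgbhcgaebf' has 12 characters.
Chunking with max size 3:
  Chunk 1: 'agc' (positions 0-2)
  Chunk 2: 'gbh' (positions 3-5)
  Chunk 3: 'cga' (positions 6-8)
  Chunk 4: 'ebf' (positions 9-11)
Total chunks: ceil(12 / 3) = 4

4


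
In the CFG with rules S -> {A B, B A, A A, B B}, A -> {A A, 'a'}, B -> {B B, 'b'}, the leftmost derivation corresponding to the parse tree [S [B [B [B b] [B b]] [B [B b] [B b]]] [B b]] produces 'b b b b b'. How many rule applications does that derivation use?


Every bracketed nonterminal node [X ...] in the tree is produced by exactly one rule application.
Reading the tree off as a leftmost derivation:
  Step 1: S  =>  B B   (applied S -> B B)
  Step 2: B B  =>  B B B   (applied B -> B B)
  Step 3: B B B  =>  B B B B   (applied B -> B B)
  Step 4: B B B B  =>  b B B B   (applied B -> b)
  Step 5: b B B B  =>  b b B B   (applied B -> b)
  Step 6: b b B B  =>  b b B B B   (applied B -> B B)
  Step 7: b b B B B  =>  b b b B B   (applied B -> b)
  Step 8: b b b B B  =>  b b b b B   (applied B -> b)
  Step 9: b b b b B  =>  b b b b b   (applied B -> b)
Final yield: b b b b b
Total rewrite steps: 9

9


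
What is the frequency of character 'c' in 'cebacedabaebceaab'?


Scanning 'cebacedabaebceaab' for 'c':
  Position 0: 'c' -> MATCH (count: 1)
  Position 4: 'c' -> MATCH (count: 2)
  Position 12: 'c' -> MATCH (count: 3)
Total occurrences of 'c': 3

3


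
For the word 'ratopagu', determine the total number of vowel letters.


Scanning each character of 'ratopagu':
  Position 1: 'r' -> consonant (running count: 0)
  Position 2: 'a' -> vowel (running count: 1)
  Position 3: 't' -> consonant (running count: 1)
  Position 4: 'o' -> vowel (running count: 2)
  Position 5: 'p' -> consonant (running count: 2)
  Position 6: 'a' -> vowel (running count: 3)
  Position 7: 'g' -> consonant (running count: 3)
  Position 8: 'u' -> vowel (running count: 4)
Total vowels: 4

4


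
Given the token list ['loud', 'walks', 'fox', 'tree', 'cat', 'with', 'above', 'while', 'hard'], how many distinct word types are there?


Listing all tokens and tracking unique types:
  Token 1: 'loud' -> NEW (unique so far: 1)
  Token 2: 'walks' -> NEW (unique so far: 2)
  Token 3: 'fox' -> NEW (unique so far: 3)
  Token 4: 'tree' -> NEW (unique so far: 4)
  Token 5: 'cat' -> NEW (unique so far: 5)
  Token 6: 'with' -> NEW (unique so far: 6)
  Token 7: 'above' -> NEW (unique so far: 7)
  Token 8: 'while' -> NEW (unique so far: 8)
  Token 9: 'hard' -> NEW (unique so far: 9)
Unique types: ('above', 'cat', 'fox', 'hard', 'loud', 'tree', 'walks', 'while', 'with')
Vocabulary size: 9

9


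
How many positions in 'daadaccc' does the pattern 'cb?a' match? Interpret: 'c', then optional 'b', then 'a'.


Pattern: cb?a means 'c', then optional 'b', then 'a'.
Scanning 'daadaccc' position-by-position:
  Pos 0: window 'daa' -> no
  Pos 1: window 'aad' -> no
  Pos 2: window 'ada' -> no
  Pos 3: window 'dac' -> no
  Pos 4: window 'acc' -> no
  Pos 5: window 'ccc' -> no
  Pos 6: window 'cc' -> no
  Pos 7: window 'c' -> no
Total matches: 0

0


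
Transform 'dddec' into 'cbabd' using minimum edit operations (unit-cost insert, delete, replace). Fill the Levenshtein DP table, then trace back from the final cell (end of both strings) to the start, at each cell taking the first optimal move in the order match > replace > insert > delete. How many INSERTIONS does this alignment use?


Edit distance = 5. Backtracking from cell (5, 5) with preference match > replace > insert > delete,
then listing the resulting alignment 'dddec' -> 'cbabd' left to right:
  Step 1: replace d->c
  Step 2: replace d->b
  Step 3: replace d->a
  Step 4: replace e->b
  Step 5: replace c->d
Total insertions: 0

0


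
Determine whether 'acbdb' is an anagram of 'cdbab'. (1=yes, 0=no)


Sort characters of 'acbdb': 'abbcd'
Sort characters of 'cdbab': 'abbcd'
Sorted forms match -> they ARE anagrams
Result: 1

1


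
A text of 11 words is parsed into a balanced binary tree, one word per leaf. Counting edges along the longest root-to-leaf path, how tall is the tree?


In a balanced binary tree with n leaves the deepest leaf is ceil(log2(n)) edges below the root.
log2(11) = 3.4594
ceil(3.4594) = 4
height (edges) = 4

4


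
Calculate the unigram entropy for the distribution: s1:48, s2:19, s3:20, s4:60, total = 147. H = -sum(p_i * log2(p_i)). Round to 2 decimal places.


Computing entropy H = -sum(p_i * log2(p_i)):
  s1: p = 48/147 = 0.3265, -p*log2(p) = 0.5273
  s2: p = 19/147 = 0.1293, -p*log2(p) = 0.3815
  s3: p = 20/147 = 0.1361, -p*log2(p) = 0.3915
  s4: p = 60/147 = 0.4082, -p*log2(p) = 0.5277
H = sum of terms = 1.8280
Rounded to 2 decimals: 1.83

1.83


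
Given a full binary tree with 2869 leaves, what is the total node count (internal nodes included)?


Leaf nodes (terminals): 2869
Internal nodes = n - 1 = 2869 - 1 = 2868
Total = leaves + internal = 2869 + 2868 = 5737

5737


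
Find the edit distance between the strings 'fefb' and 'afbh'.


Building DP table for s1='fefb' (len 4) and s2='afbh' (len 4):
       a  f  b  h
    0  1  2  3  4
  f 1  1  1  2  3
  e 2  2  2  2  3
  f 3  3  2  3  3
  b 4  4  3  2  3
Edit distance = dp[4][4] = 3

3


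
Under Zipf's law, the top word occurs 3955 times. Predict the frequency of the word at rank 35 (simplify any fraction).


Zipf's law: freq(rank) = f1 / rank
f1 = 3955, rank = 35
freq = 3955 / 35
= 113

113


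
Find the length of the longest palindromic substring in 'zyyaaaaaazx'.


Scanning 'zyyaaaaaazx' for palindromic substrings.
Substring at positions 3-8: 'aaaaaa'.
Check: reverse('aaaaaa') = 'aaaaaa' -> palindrome confirmed.
Neighbouring characters ('y' / 'z') break symmetry, so it cannot extend further.
No longer palindromic substring exists; longest length = 6

6


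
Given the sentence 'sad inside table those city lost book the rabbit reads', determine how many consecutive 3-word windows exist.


Word trigrams from [10] words:
  Trigram 1: (sad inside table)
  Trigram 2: (inside table those)
  Trigram 3: (table those city)
  Trigram 4: (those city lost)
  Trigram 5: (city lost book)
  Trigram 6: (lost book the)
  Trigram 7: (book the rabbit)
  Trigram 8: (the rabbit reads)
Total word trigrams: 10 - 2 = 8

8


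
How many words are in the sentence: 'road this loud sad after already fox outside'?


Counting words by splitting on spaces:
  Word 1: 'road'
  Word 2: 'this'
  Word 3: 'loud'
  Word 4: 'sad'
  Word 5: 'after'
  Word 6: 'already'
  Word 7: 'fox'
  Word 8: 'outside'
Total words: 8

8


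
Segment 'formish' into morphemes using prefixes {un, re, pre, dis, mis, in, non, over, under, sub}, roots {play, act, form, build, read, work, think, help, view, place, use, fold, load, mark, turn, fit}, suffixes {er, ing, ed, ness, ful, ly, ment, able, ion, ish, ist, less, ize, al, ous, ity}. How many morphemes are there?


Segmenting 'formish' against the inventory:
  'form' -> root (morpheme 1)
  'ish' -> suffix (morpheme 2)
Total morphemes: 2

2


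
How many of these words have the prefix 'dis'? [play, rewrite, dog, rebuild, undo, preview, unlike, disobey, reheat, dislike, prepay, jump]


Checking each word for prefix 'dis':
  'play' -> no (count: 0)
  'rewrite' -> no (count: 0)
  'dog' -> no (count: 0)
  'rebuild' -> no (count: 0)
  'undo' -> no (count: 0)
  'preview' -> no (count: 0)
  'unlike' -> no (count: 0)
  'disobey' -> YES, starts with 'dis' (count: 1)
  'reheat' -> no (count: 1)
  'dislike' -> YES, starts with 'dis' (count: 2)
  'prepay' -> no (count: 2)
  'jump' -> no (count: 2)
Total with prefix 'dis': 2

2


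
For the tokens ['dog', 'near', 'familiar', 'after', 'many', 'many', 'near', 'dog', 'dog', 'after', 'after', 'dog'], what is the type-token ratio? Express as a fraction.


Tokens: 12
Unique types: ('after', 'dog', 'familiar', 'many', 'near') = 5
TTR = 5/12
Already in lowest terms.

5/12


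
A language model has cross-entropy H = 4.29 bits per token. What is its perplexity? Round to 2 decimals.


Perplexity formula: PP = 2^H
H = 4.29
PP = 2^4.29
Decompose: 2^4.29 = 2^4 * 2^0.29
2^4 = 16, 2^0.29 ~ 1.2226403
PP ~ 16 * 1.2226403 = 19.5622448
Rounded to 2 decimals: 19.56

19.56


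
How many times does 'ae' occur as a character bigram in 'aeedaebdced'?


Scanning 'aeedaebdced' for bigram 'ae':
  Position 0: 'ae' -> MATCH
  Position 1: 'ee' -> no
  Position 2: 'ed' -> no
  Position 3: 'da' -> no
  Position 4: 'ae' -> MATCH
  Position 5: 'eb' -> no
  Position 6: 'bd' -> no
  Position 7: 'dc' -> no
  Position 8: 'ce' -> no
  Position 9: 'ed' -> no
Total matches: 2

2


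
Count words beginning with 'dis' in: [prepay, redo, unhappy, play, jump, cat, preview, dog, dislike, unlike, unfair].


Checking each word for prefix 'dis':
  'prepay' -> no (count: 0)
  'redo' -> no (count: 0)
  'unhappy' -> no (count: 0)
  'play' -> no (count: 0)
  'jump' -> no (count: 0)
  'cat' -> no (count: 0)
  'preview' -> no (count: 0)
  'dog' -> no (count: 0)
  'dislike' -> YES, starts with 'dis' (count: 1)
  'unlike' -> no (count: 1)
  'unfair' -> no (count: 1)
Total with prefix 'dis': 1

1


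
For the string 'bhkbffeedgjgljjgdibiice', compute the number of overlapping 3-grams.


String 'bhkbffeedgjgljjgdibiice' has length L = 23.
Number of overlapping n-grams = L - n + 1
Substituting: 23 - 3 + 1 = 21

21


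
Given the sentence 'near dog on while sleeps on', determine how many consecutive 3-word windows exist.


Word trigrams from [6] words:
  Trigram 1: (near dog on)
  Trigram 2: (dog on while)
  Trigram 3: (on while sleeps)
  Trigram 4: (while sleeps on)
Total word trigrams: 6 - 2 = 4

4


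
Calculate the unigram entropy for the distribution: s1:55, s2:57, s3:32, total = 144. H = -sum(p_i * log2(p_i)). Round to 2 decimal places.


Computing entropy H = -sum(p_i * log2(p_i)):
  s1: p = 55/144 = 0.3819, -p*log2(p) = 0.5304
  s2: p = 57/144 = 0.3958, -p*log2(p) = 0.5292
  s3: p = 32/144 = 0.2222, -p*log2(p) = 0.4822
H = sum of terms = 1.5418
Rounded to 2 decimals: 1.54

1.54


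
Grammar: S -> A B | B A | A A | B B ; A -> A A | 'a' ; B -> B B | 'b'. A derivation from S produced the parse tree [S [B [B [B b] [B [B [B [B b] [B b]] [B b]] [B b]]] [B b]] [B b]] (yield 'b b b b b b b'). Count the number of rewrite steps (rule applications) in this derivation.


Every bracketed nonterminal node [X ...] in the tree is produced by exactly one rule application.
Reading the tree off as a leftmost derivation:
  Step 1: S  =>  B B   (applied S -> B B)
  Step 2: B B  =>  B B B   (applied B -> B B)
  Step 3: B B B  =>  B B B B   (applied B -> B B)
  Step 4: B B B B  =>  b B B B   (applied B -> b)
  Step 5: b B B B  =>  b B B B B   (applied B -> B B)
  Step 6: b B B B B  =>  b B B B B B   (applied B -> B B)
  Step 7: b B B B B B  =>  b B B B B B B   (applied B -> B B)
  Step 8: b B B B B B B  =>  b b B B B B B   (applied B -> b)
  Step 9: b b B B B B B  =>  b b b B B B B   (applied B -> b)
  Step 10: b b b B B B B  =>  b b b b B B B   (applied B -> b)
  Step 11: b b b b B B B  =>  b b b b b B B   (applied B -> b)
  Step 12: b b b b b B B  =>  b b b b b b B   (applied B -> b)
  Step 13: b b b b b b B  =>  b b b b b b b   (applied B -> b)
Final yield: b b b b b b b
Total rewrite steps: 13

13


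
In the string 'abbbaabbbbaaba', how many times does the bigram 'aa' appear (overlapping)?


Scanning 'abbbaabbbbaaba' for bigram 'aa':
  Position 0: 'ab' -> no
  Position 1: 'bb' -> no
  Position 2: 'bb' -> no
  Position 3: 'ba' -> no
  Position 4: 'aa' -> MATCH
  Position 5: 'ab' -> no
  Position 6: 'bb' -> no
  Position 7: 'bb' -> no
  Position 8: 'bb' -> no
  Position 9: 'ba' -> no
  Position 10: 'aa' -> MATCH
  Position 11: 'ab' -> no
  Position 12: 'ba' -> no
Total matches: 2

2


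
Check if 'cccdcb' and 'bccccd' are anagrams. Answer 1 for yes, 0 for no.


Sort characters of 'cccdcb': 'bccccd'
Sort characters of 'bccccd': 'bccccd'
Sorted forms match -> they ARE anagrams
Result: 1

1


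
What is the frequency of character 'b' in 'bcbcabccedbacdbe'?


Scanning 'bcbcabccedbacdbe' for 'b':
  Position 0: 'b' -> MATCH (count: 1)
  Position 2: 'b' -> MATCH (count: 2)
  Position 5: 'b' -> MATCH (count: 3)
  Position 10: 'b' -> MATCH (count: 4)
  Position 14: 'b' -> MATCH (count: 5)
Total occurrences of 'b': 5

5


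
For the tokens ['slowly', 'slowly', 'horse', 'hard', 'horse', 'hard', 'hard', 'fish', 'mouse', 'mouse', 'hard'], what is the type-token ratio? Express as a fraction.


Tokens: 11
Unique types: ('fish', 'hard', 'horse', 'mouse', 'slowly') = 5
TTR = 5/11
Already in lowest terms.

5/11


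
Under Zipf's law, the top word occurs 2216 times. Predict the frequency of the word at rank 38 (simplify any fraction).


Zipf's law: freq(rank) = f1 / rank
f1 = 2216, rank = 38
freq = 2216 / 38
GCD(2216, 38) = 2
Simplified: 1108/19

1108/19


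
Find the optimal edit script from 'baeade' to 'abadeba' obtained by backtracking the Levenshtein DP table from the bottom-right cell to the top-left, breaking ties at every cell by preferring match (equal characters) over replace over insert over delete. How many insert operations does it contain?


Edit distance = 4. Backtracking from cell (6, 7) with preference match > replace > insert > delete,
then listing the resulting alignment 'baeade' -> 'abadeba' left to right:
  Step 1: delete 'b'
  Step 2: keep 'a'
  Step 3: replace e->b
  Step 4: keep 'a'
  Step 5: keep 'd'
  Step 6: keep 'e'
  Step 7: insert 'b' [insertion #1]
  Step 8: insert 'a' [insertion #2]
Total insertions: 2

2


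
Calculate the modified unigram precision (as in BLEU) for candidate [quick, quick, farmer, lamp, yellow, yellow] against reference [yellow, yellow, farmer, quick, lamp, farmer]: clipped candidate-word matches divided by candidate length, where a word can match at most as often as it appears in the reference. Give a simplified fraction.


Reference word counts: {'farmer': 2, 'lamp': 1, 'quick': 1, 'yellow': 2}
Checking each candidate word (with clipping):
  'quick' -> in reference (ref count 1, used 1/1) -> match (matches: 1)
  'quick' -> ref count 1 already used up (1/1) -> clipped, no match (matches: 1)
  'farmer' -> in reference (ref count 2, used 1/2) -> match (matches: 2)
  'lamp' -> in reference (ref count 1, used 1/1) -> match (matches: 3)
  'yellow' -> in reference (ref count 2, used 1/2) -> match (matches: 4)
  'yellow' -> in reference (ref count 2, used 2/2) -> match (matches: 5)
Clipped matches: 5, Candidate length: 6
Precision = 5/6

5/6


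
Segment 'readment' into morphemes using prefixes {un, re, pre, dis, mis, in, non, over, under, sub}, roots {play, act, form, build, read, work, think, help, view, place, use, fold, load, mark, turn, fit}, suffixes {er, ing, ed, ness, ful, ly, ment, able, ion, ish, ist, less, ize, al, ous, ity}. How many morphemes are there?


Segmenting 'readment' against the inventory:
  'read' -> root (morpheme 1)
  'ment' -> suffix (morpheme 2)
Total morphemes: 2

2


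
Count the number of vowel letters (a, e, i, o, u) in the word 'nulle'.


Scanning each character of 'nulle':
  Position 1: 'n' -> consonant (running count: 0)
  Position 2: 'u' -> vowel (running count: 1)
  Position 3: 'l' -> consonant (running count: 1)
  Position 4: 'l' -> consonant (running count: 1)
  Position 5: 'e' -> vowel (running count: 2)
Total vowels: 2

2


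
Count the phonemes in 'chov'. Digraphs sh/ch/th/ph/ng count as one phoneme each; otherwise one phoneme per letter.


Parsing 'chov' greedily, digraphs first:
  'ch' -> digraph (1 consonant phoneme) (phonemes so far: 1)
  'o' -> vowel phoneme (phonemes so far: 2)
  'v' -> consonant phoneme (phonemes so far: 3)
Total phonemes: 3

3


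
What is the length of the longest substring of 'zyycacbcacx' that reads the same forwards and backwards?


Scanning 'zyycacbcacx' for palindromic substrings.
Substring at positions 3-9: 'cacbcac'.
Check: reverse('cacbcac') = 'cacbcac' -> palindrome confirmed.
Neighbouring characters ('y' / 'x') break symmetry, so it cannot extend further.
No longer palindromic substring exists; longest length = 7

7


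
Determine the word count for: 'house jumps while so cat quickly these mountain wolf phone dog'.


Counting words by splitting on spaces:
  Word 1: 'house'
  Word 2: 'jumps'
  Word 3: 'while'
  Word 4: 'so'
  Word 5: 'cat'
  Word 6: 'quickly'
  Word 7: 'these'
  Word 8: 'mountain'
  Word 9: 'wolf'
  Word 10: 'phone'
  Word 11: 'dog'
Total words: 11

11


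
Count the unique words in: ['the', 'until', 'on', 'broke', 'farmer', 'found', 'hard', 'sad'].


Listing all tokens and tracking unique types:
  Token 1: 'the' -> NEW (unique so far: 1)
  Token 2: 'until' -> NEW (unique so far: 2)
  Token 3: 'on' -> NEW (unique so far: 3)
  Token 4: 'broke' -> NEW (unique so far: 4)
  Token 5: 'farmer' -> NEW (unique so far: 5)
  Token 6: 'found' -> NEW (unique so far: 6)
  Token 7: 'hard' -> NEW (unique so far: 7)
  Token 8: 'sad' -> NEW (unique so far: 8)
Unique types: ('broke', 'farmer', 'found', 'hard', 'on', 'sad', 'the', 'until')
Vocabulary size: 8

8


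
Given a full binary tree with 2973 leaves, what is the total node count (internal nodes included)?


Leaf nodes (terminals): 2973
Internal nodes = n - 1 = 2973 - 1 = 2972
Total = leaves + internal = 2973 + 2972 = 5945

5945


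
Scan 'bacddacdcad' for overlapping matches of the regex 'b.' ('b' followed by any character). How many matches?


Pattern: b. means 'b' followed by any character.
Scanning 'bacddacdcad' position-by-position:
  Pos 0: window 'ba' -> MATCH
  Pos 1: window 'ac' -> no
  Pos 2: window 'cd' -> no
  Pos 3: window 'dd' -> no
  Pos 4: window 'da' -> no
  Pos 5: window 'ac' -> no
  Pos 6: window 'cd' -> no
  Pos 7: window 'dc' -> no
  Pos 8: window 'ca' -> no
  Pos 9: window 'ad' -> no
  Pos 10: window 'd' -> no
Total matches: 1

1


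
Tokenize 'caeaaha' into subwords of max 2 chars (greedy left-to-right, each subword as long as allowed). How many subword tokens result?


'caeaaha' has 7 characters.
Chunking with max size 2:
  Chunk 1: 'ca' (positions 0-1)
  Chunk 2: 'ea' (positions 2-3)
  Chunk 3: 'ah' (positions 4-5)
  Chunk 4: 'a' (positions 6-6)
Total chunks: ceil(7 / 2) = 4

4


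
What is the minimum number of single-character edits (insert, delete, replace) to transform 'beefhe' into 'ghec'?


Building DP table for s1='beefhe' (len 6) and s2='ghec' (len 4):
       g  h  e  c
    0  1  2  3  4
  b 1  1  2  3  4
  e 2  2  2  2  3
  e 3  3  3  2  3
  f 4  4  4  3  3
  h 5  5  4  4  4
  e 6  6  5  4  5
Edit distance = dp[6][4] = 5

5


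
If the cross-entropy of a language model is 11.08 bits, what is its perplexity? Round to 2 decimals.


Perplexity formula: PP = 2^H
H = 11.08
PP = 2^11.08
Decompose: 2^11.08 = 2^11 * 2^0.08
2^11 = 2048, 2^0.08 ~ 1.0570180
PP ~ 2048 * 1.0570180 = 2164.7728640
Rounded to 2 decimals: 2164.77

2164.77


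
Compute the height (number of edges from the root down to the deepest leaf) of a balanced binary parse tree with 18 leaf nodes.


In a balanced binary tree with n leaves the deepest leaf is ceil(log2(n)) edges below the root.
log2(18) = 4.1699
ceil(4.1699) = 5
height (edges) = 5

5


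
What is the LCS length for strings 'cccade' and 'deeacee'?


DP table for LCS of 'cccade' and 'deeacee':
       d  e  e  a  c  e  e
    0  0  0  0  0  0  0  0
  c 0  0  0  0  0  1  1  1
  c 0  0  0  0  0  1  1  1
  c 0  0  0  0  0  1  1  1
  a 0  0  0  0  1  1  1  1
  d 0  1  1  1  1  1  1  1
  e 0  1  2  2  2  2  2  2
LCS: 'ce'
LCS length = 2

2


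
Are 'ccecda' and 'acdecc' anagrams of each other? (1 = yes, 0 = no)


Sort characters of 'ccecda': 'acccde'
Sort characters of 'acdecc': 'acccde'
Sorted forms match -> they ARE anagrams
Result: 1

1


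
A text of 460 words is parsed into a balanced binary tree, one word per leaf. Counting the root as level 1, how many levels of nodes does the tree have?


In a balanced binary tree with n leaves the deepest leaf is ceil(log2(n)) edges below the root,
so counting node levels inclusive of root and leaves gives ceil(log2(n)) + 1 levels.
log2(460) = 8.8455
ceil(8.8455) = 9
levels = 9 + 1 = 10

10


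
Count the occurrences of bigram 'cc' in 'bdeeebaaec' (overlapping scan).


Scanning 'bdeeebaaec' for bigram 'cc':
  Position 0: 'bd' -> no
  Position 1: 'de' -> no
  Position 2: 'ee' -> no
  Position 3: 'ee' -> no
  Position 4: 'eb' -> no
  Position 5: 'ba' -> no
  Position 6: 'aa' -> no
  Position 7: 'ae' -> no
  Position 8: 'ec' -> no
Total matches: 0

0


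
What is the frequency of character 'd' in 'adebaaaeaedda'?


Scanning 'adebaaaeaedda' for 'd':
  Position 1: 'd' -> MATCH (count: 1)
  Position 10: 'd' -> MATCH (count: 2)
  Position 11: 'd' -> MATCH (count: 3)
Total occurrences of 'd': 3

3


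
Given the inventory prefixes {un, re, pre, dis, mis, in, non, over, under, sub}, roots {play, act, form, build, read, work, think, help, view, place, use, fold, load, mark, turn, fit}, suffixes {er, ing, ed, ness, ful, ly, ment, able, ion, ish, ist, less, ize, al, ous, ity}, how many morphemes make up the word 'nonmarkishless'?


Segmenting 'nonmarkishless' against the inventory:
  'non' -> prefix (morpheme 1)
  'mark' -> root (morpheme 2)
  'ish' -> suffix (morpheme 3)
  'less' -> suffix (morpheme 4)
Total morphemes: 4

4


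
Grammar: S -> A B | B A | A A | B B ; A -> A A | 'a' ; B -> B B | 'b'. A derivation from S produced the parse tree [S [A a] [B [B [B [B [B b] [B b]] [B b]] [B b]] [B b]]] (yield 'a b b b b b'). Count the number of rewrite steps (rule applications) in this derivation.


Every bracketed nonterminal node [X ...] in the tree is produced by exactly one rule application.
Reading the tree off as a leftmost derivation:
  Step 1: S  =>  A B   (applied S -> A B)
  Step 2: A B  =>  a B   (applied A -> a)
  Step 3: a B  =>  a B B   (applied B -> B B)
  Step 4: a B B  =>  a B B B   (applied B -> B B)
  Step 5: a B B B  =>  a B B B B   (applied B -> B B)
  Step 6: a B B B B  =>  a B B B B B   (applied B -> B B)
  Step 7: a B B B B B  =>  a b B B B B   (applied B -> b)
  Step 8: a b B B B B  =>  a b b B B B   (applied B -> b)
  Step 9: a b b B B B  =>  a b b b B B   (applied B -> b)
  Step 10: a b b b B B  =>  a b b b b B   (applied B -> b)
  Step 11: a b b b b B  =>  a b b b b b   (applied B -> b)
Final yield: a b b b b b
Total rewrite steps: 11

11


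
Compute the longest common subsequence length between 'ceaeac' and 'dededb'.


DP table for LCS of 'ceaeac' and 'dededb':
       d  e  d  e  d  b
    0  0  0  0  0  0  0
  c 0  0  0  0  0  0  0
  e 0  0  1  1  1  1  1
  a 0  0  1  1  1  1  1
  e 0  0  1  1  2  2  2
  a 0  0  1  1  2  2  2
  c 0  0  1  1  2  2  2
LCS: 'ee'
LCS length = 2

2


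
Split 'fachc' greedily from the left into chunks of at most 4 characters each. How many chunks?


'fachc' has 5 characters.
Chunking with max size 4:
  Chunk 1: 'fach' (positions 0-3)
  Chunk 2: 'c' (positions 4-4)
Total chunks: ceil(5 / 4) = 2

2


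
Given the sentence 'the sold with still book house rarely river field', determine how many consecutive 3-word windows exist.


Word trigrams from [9] words:
  Trigram 1: (the sold with)
  Trigram 2: (sold with still)
  Trigram 3: (with still book)
  Trigram 4: (still book house)
  Trigram 5: (book house rarely)
  Trigram 6: (house rarely river)
  Trigram 7: (rarely river field)
Total word trigrams: 9 - 2 = 7

7


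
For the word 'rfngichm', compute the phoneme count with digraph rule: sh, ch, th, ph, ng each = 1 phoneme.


Parsing 'rfngichm' greedily, digraphs first:
  'r' -> consonant phoneme (phonemes so far: 1)
  'f' -> consonant phoneme (phonemes so far: 2)
  'ng' -> digraph (1 consonant phoneme) (phonemes so far: 3)
  'i' -> vowel phoneme (phonemes so far: 4)
  'ch' -> digraph (1 consonant phoneme) (phonemes so far: 5)
  'm' -> consonant phoneme (phonemes so far: 6)
Total phonemes: 6

6


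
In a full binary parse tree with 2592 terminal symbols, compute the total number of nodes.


Leaf nodes (terminals): 2592
Internal nodes = n - 1 = 2592 - 1 = 2591
Total = leaves + internal = 2592 + 2591 = 5183

5183


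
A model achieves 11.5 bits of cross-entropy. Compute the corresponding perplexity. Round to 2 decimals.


Perplexity formula: PP = 2^H
H = 11.5
PP = 2^11.5
Decompose: 2^11.5 = 2^11 * 2^0.5 = 2^11 * sqrt(2)
2^11 = 2048, sqrt(2) ~ 1.4142136
PP ~ 2048 * 1.4142136 = 2896.3094528
Rounded to 2 decimals: 2896.31

2896.31


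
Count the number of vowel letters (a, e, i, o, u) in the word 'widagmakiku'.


Scanning each character of 'widagmakiku':
  Position 1: 'w' -> consonant (running count: 0)
  Position 2: 'i' -> vowel (running count: 1)
  Position 3: 'd' -> consonant (running count: 1)
  Position 4: 'a' -> vowel (running count: 2)
  Position 5: 'g' -> consonant (running count: 2)
  Position 6: 'm' -> consonant (running count: 2)
  Position 7: 'a' -> vowel (running count: 3)
  Position 8: 'k' -> consonant (running count: 3)
  Position 9: 'i' -> vowel (running count: 4)
  Position 10: 'k' -> consonant (running count: 4)
  Position 11: 'u' -> vowel (running count: 5)
Total vowels: 5

5


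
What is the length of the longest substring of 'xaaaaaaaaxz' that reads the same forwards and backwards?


Scanning 'xaaaaaaaaxz' for palindromic substrings.
Substring at positions 0-9: 'xaaaaaaaax'.
Check: reverse('xaaaaaaaax') = 'xaaaaaaaax' -> palindrome confirmed.
Neighbouring characters ('-' / 'z') break symmetry, so it cannot extend further.
No longer palindromic substring exists; longest length = 10

10


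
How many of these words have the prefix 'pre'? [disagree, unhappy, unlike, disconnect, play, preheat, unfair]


Checking each word for prefix 'pre':
  'disagree' -> no (count: 0)
  'unhappy' -> no (count: 0)
  'unlike' -> no (count: 0)
  'disconnect' -> no (count: 0)
  'play' -> no (count: 0)
  'preheat' -> YES, starts with 'pre' (count: 1)
  'unfair' -> no (count: 1)
Total with prefix 'pre': 1

1


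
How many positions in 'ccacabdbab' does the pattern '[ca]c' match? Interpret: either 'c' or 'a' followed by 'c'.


Pattern: [ca]c means either 'c' or 'a' followed by 'c'.
Scanning 'ccacabdbab' position-by-position:
  Pos 0: window 'cc' -> MATCH
  Pos 1: window 'ca' -> no
  Pos 2: window 'ac' -> MATCH
  Pos 3: window 'ca' -> no
  Pos 4: window 'ab' -> no
  Pos 5: window 'bd' -> no
  Pos 6: window 'db' -> no
  Pos 7: window 'ba' -> no
  Pos 8: window 'ab' -> no
  Pos 9: window 'b' -> no
Total matches: 2

2


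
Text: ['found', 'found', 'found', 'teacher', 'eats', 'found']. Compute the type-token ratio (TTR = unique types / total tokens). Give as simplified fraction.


Tokens: 6
Unique types: ('eats', 'found', 'teacher') = 3
TTR = 3/6
Simplify: divide both by 3 -> 1/2
TTR = 1/2

1/2


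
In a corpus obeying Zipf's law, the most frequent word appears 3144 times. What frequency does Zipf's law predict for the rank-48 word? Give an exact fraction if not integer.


Zipf's law: freq(rank) = f1 / rank
f1 = 3144, rank = 48
freq = 3144 / 48
GCD(3144, 48) = 24
Simplified: 131/2

131/2


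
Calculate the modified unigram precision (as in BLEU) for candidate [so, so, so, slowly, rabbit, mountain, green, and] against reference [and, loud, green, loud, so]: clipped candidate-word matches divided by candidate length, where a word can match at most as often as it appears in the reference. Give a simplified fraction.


Reference word counts: {'and': 1, 'green': 1, 'loud': 2, 'so': 1}
Checking each candidate word (with clipping):
  'so' -> in reference (ref count 1, used 1/1) -> match (matches: 1)
  'so' -> ref count 1 already used up (1/1) -> clipped, no match (matches: 1)
  'so' -> ref count 1 already used up (1/1) -> clipped, no match (matches: 1)
  'slowly' -> not in reference -> no match (matches: 1)
  'rabbit' -> not in reference -> no match (matches: 1)
  'mountain' -> not in reference -> no match (matches: 1)
  'green' -> in reference (ref count 1, used 1/1) -> match (matches: 2)
  'and' -> in reference (ref count 1, used 1/1) -> match (matches: 3)
Clipped matches: 3, Candidate length: 8
Precision = 3/8

3/8


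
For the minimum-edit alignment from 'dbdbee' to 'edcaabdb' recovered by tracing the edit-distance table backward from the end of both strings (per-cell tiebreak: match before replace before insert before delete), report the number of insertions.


Edit distance = 6. Backtracking from cell (6, 8) with preference match > replace > insert > delete,
then listing the resulting alignment 'dbdbee' -> 'edcaabdb' left to right:
  Step 1: insert 'e' [insertion #1]
  Step 2: keep 'd'
  Step 3: insert 'c' [insertion #2]
  Step 4: replace b->a
  Step 5: replace d->a
  Step 6: keep 'b'
  Step 7: replace e->d
  Step 8: replace e->b
Total insertions: 2

2


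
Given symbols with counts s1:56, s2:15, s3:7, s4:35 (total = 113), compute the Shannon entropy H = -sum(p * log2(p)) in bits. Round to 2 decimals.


Computing entropy H = -sum(p_i * log2(p_i)):
  s1: p = 56/113 = 0.4956, -p*log2(p) = 0.5019
  s2: p = 15/113 = 0.1327, -p*log2(p) = 0.3867
  s3: p = 7/113 = 0.0619, -p*log2(p) = 0.2486
  s4: p = 35/113 = 0.3097, -p*log2(p) = 0.5237
H = sum of terms = 1.6609
Rounded to 2 decimals: 1.66

1.66


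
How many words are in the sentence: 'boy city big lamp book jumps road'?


Counting words by splitting on spaces:
  Word 1: 'boy'
  Word 2: 'city'
  Word 3: 'big'
  Word 4: 'lamp'
  Word 5: 'book'
  Word 6: 'jumps'
  Word 7: 'road'
Total words: 7

7


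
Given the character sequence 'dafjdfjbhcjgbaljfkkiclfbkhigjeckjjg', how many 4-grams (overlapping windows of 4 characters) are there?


String 'dafjdfjbhcjgbaljfkkiclfbkhigjeckjjg' has length L = 35.
Number of overlapping n-grams = L - n + 1
Substituting: 35 - 4 + 1 = 32

32


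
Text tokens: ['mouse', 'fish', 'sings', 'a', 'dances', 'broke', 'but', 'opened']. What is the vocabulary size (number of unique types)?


Listing all tokens and tracking unique types:
  Token 1: 'mouse' -> NEW (unique so far: 1)
  Token 2: 'fish' -> NEW (unique so far: 2)
  Token 3: 'sings' -> NEW (unique so far: 3)
  Token 4: 'a' -> NEW (unique so far: 4)
  Token 5: 'dances' -> NEW (unique so far: 5)
  Token 6: 'broke' -> NEW (unique so far: 6)
  Token 7: 'but' -> NEW (unique so far: 7)
  Token 8: 'opened' -> NEW (unique so far: 8)
Unique types: ('a', 'broke', 'but', 'dances', 'fish', 'mouse', 'opened', 'sings')
Vocabulary size: 8

8


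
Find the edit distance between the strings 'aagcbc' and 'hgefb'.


Building DP table for s1='aagcbc' (len 6) and s2='hgefb' (len 5):
       h  g  e  f  b
    0  1  2  3  4  5
  a 1  1  2  3  4  5
  a 2  2  2  3  4  5
  g 3  3  2  3  4  5
  c 4  4  3  3  4  5
  b 5  5  4  4  4  4
  c 6  6  5  5  5  5
Edit distance = dp[6][5] = 5

5


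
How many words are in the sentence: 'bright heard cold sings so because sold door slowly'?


Counting words by splitting on spaces:
  Word 1: 'bright'
  Word 2: 'heard'
  Word 3: 'cold'
  Word 4: 'sings'
  Word 5: 'so'
  Word 6: 'because'
  Word 7: 'sold'
  Word 8: 'door'
  Word 9: 'slowly'
Total words: 9

9


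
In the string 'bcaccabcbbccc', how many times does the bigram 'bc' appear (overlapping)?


Scanning 'bcaccabcbbccc' for bigram 'bc':
  Position 0: 'bc' -> MATCH
  Position 1: 'ca' -> no
  Position 2: 'ac' -> no
  Position 3: 'cc' -> no
  Position 4: 'ca' -> no
  Position 5: 'ab' -> no
  Position 6: 'bc' -> MATCH
  Position 7: 'cb' -> no
  Position 8: 'bb' -> no
  Position 9: 'bc' -> MATCH
  Position 10: 'cc' -> no
  Position 11: 'cc' -> no
Total matches: 3

3


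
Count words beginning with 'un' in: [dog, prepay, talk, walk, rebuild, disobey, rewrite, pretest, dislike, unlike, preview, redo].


Checking each word for prefix 'un':
  'dog' -> no (count: 0)
  'prepay' -> no (count: 0)
  'talk' -> no (count: 0)
  'walk' -> no (count: 0)
  'rebuild' -> no (count: 0)
  'disobey' -> no (count: 0)
  'rewrite' -> no (count: 0)
  'pretest' -> no (count: 0)
  'dislike' -> no (count: 0)
  'unlike' -> YES, starts with 'un' (count: 1)
  'preview' -> no (count: 1)
  'redo' -> no (count: 1)
Total with prefix 'un': 1

1


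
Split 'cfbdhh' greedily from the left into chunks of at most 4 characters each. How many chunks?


'cfbdhh' has 6 characters.
Chunking with max size 4:
  Chunk 1: 'cfbd' (positions 0-3)
  Chunk 2: 'hh' (positions 4-5)
Total chunks: ceil(6 / 4) = 2

2


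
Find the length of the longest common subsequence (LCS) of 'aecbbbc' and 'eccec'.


DP table for LCS of 'aecbbbc' and 'eccec':
       e  c  c  e  c
    0  0  0  0  0  0
  a 0  0  0  0  0  0
  e 0  1  1  1  1  1
  c 0  1  2  2  2  2
  b 0  1  2  2  2  2
  b 0  1  2  2  2  2
  b 0  1  2  2  2  2
  c 0  1  2  3  3  3
LCS: 'ecc'
LCS length = 3

3


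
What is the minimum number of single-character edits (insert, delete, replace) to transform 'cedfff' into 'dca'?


Building DP table for s1='cedfff' (len 6) and s2='dca' (len 3):
       d  c  a
    0  1  2  3
  c 1  1  1  2
  e 2  2  2  2
  d 3  2  3  3
  f 4  3  3  4
  f 5  4  4  4
  f 6  5  5  5
Edit distance = dp[6][3] = 5

5


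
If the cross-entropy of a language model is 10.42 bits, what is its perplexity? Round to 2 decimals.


Perplexity formula: PP = 2^H
H = 10.42
PP = 2^10.42
Decompose: 2^10.42 = 2^10 * 2^0.42
2^10 = 1024, 2^0.42 ~ 1.3379276
PP ~ 1024 * 1.3379276 = 1370.0378624
Rounded to 2 decimals: 1370.04

1370.04


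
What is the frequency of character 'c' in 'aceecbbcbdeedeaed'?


Scanning 'aceecbbcbdeedeaed' for 'c':
  Position 1: 'c' -> MATCH (count: 1)
  Position 4: 'c' -> MATCH (count: 2)
  Position 7: 'c' -> MATCH (count: 3)
Total occurrences of 'c': 3

3


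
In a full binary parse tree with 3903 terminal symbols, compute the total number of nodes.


Leaf nodes (terminals): 3903
Internal nodes = n - 1 = 3903 - 1 = 3902
Total = leaves + internal = 3903 + 3902 = 7805

7805


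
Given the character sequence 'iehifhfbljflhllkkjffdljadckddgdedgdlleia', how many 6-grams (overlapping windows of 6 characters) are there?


String 'iehifhfbljflhllkkjffdljadckddgdedgdlleia' has length L = 40.
Number of overlapping n-grams = L - n + 1
Substituting: 40 - 6 + 1 = 35

35


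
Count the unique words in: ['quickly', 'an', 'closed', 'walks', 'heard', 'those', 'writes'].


Listing all tokens and tracking unique types:
  Token 1: 'quickly' -> NEW (unique so far: 1)
  Token 2: 'an' -> NEW (unique so far: 2)
  Token 3: 'closed' -> NEW (unique so far: 3)
  Token 4: 'walks' -> NEW (unique so far: 4)
  Token 5: 'heard' -> NEW (unique so far: 5)
  Token 6: 'those' -> NEW (unique so far: 6)
  Token 7: 'writes' -> NEW (unique so far: 7)
Unique types: ('an', 'closed', 'heard', 'quickly', 'those', 'walks', 'writes')
Vocabulary size: 7

7


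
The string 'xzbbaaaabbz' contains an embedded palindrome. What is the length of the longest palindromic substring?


Scanning 'xzbbaaaabbz' for palindromic substrings.
Substring at positions 1-10: 'zbbaaaabbz'.
Check: reverse('zbbaaaabbz') = 'zbbaaaabbz' -> palindrome confirmed.
Neighbouring characters ('x' / '-') break symmetry, so it cannot extend further.
No longer palindromic substring exists; longest length = 10

10


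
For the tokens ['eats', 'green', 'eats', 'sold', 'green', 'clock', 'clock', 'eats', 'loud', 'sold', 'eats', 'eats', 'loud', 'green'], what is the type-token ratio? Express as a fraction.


Tokens: 14
Unique types: ('clock', 'eats', 'green', 'loud', 'sold') = 5
TTR = 5/14
Already in lowest terms.

5/14


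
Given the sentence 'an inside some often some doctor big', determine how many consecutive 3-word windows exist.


Word trigrams from [7] words:
  Trigram 1: (an inside some)
  Trigram 2: (inside some often)
  Trigram 3: (some often some)
  Trigram 4: (often some doctor)
  Trigram 5: (some doctor big)
Total word trigrams: 7 - 2 = 5

5


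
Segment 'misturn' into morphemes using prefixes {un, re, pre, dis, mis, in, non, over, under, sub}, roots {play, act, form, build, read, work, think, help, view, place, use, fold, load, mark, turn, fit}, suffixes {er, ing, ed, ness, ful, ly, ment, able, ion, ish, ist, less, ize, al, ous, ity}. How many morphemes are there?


Segmenting 'misturn' against the inventory:
  'mis' -> prefix (morpheme 1)
  'turn' -> root (morpheme 2)
Total morphemes: 2

2
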